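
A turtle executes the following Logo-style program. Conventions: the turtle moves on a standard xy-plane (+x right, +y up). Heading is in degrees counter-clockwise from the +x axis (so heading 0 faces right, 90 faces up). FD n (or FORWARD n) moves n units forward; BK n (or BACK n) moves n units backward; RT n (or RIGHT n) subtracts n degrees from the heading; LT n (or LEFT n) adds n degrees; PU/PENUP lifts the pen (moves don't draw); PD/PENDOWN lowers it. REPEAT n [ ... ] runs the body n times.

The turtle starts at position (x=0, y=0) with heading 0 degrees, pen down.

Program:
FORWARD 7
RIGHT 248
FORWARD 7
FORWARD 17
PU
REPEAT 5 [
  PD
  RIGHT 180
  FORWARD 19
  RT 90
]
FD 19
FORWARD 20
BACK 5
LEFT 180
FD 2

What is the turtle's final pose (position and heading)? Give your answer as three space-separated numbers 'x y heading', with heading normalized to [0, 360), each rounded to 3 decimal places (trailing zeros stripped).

Executing turtle program step by step:
Start: pos=(0,0), heading=0, pen down
FD 7: (0,0) -> (7,0) [heading=0, draw]
RT 248: heading 0 -> 112
FD 7: (7,0) -> (4.378,6.49) [heading=112, draw]
FD 17: (4.378,6.49) -> (-1.991,22.252) [heading=112, draw]
PU: pen up
REPEAT 5 [
  -- iteration 1/5 --
  PD: pen down
  RT 180: heading 112 -> 292
  FD 19: (-1.991,22.252) -> (5.127,4.636) [heading=292, draw]
  RT 90: heading 292 -> 202
  -- iteration 2/5 --
  PD: pen down
  RT 180: heading 202 -> 22
  FD 19: (5.127,4.636) -> (22.743,11.753) [heading=22, draw]
  RT 90: heading 22 -> 292
  -- iteration 3/5 --
  PD: pen down
  RT 180: heading 292 -> 112
  FD 19: (22.743,11.753) -> (15.626,29.37) [heading=112, draw]
  RT 90: heading 112 -> 22
  -- iteration 4/5 --
  PD: pen down
  RT 180: heading 22 -> 202
  FD 19: (15.626,29.37) -> (-1.991,22.252) [heading=202, draw]
  RT 90: heading 202 -> 112
  -- iteration 5/5 --
  PD: pen down
  RT 180: heading 112 -> 292
  FD 19: (-1.991,22.252) -> (5.127,4.636) [heading=292, draw]
  RT 90: heading 292 -> 202
]
FD 19: (5.127,4.636) -> (-12.49,-2.482) [heading=202, draw]
FD 20: (-12.49,-2.482) -> (-31.033,-9.974) [heading=202, draw]
BK 5: (-31.033,-9.974) -> (-26.397,-8.101) [heading=202, draw]
LT 180: heading 202 -> 22
FD 2: (-26.397,-8.101) -> (-24.543,-7.351) [heading=22, draw]
Final: pos=(-24.543,-7.351), heading=22, 12 segment(s) drawn

Answer: -24.543 -7.351 22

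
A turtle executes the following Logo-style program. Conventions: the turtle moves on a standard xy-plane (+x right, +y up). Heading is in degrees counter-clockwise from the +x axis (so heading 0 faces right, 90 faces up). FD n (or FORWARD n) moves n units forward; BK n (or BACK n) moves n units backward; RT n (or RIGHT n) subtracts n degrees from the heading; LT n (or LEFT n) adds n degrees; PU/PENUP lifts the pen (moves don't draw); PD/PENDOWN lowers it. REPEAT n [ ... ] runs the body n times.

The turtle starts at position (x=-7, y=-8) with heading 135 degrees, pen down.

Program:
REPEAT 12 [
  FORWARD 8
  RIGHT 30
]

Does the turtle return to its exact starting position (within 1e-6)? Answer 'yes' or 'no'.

Executing turtle program step by step:
Start: pos=(-7,-8), heading=135, pen down
REPEAT 12 [
  -- iteration 1/12 --
  FD 8: (-7,-8) -> (-12.657,-2.343) [heading=135, draw]
  RT 30: heading 135 -> 105
  -- iteration 2/12 --
  FD 8: (-12.657,-2.343) -> (-14.727,5.384) [heading=105, draw]
  RT 30: heading 105 -> 75
  -- iteration 3/12 --
  FD 8: (-14.727,5.384) -> (-12.657,13.112) [heading=75, draw]
  RT 30: heading 75 -> 45
  -- iteration 4/12 --
  FD 8: (-12.657,13.112) -> (-7,18.769) [heading=45, draw]
  RT 30: heading 45 -> 15
  -- iteration 5/12 --
  FD 8: (-7,18.769) -> (0.727,20.839) [heading=15, draw]
  RT 30: heading 15 -> 345
  -- iteration 6/12 --
  FD 8: (0.727,20.839) -> (8.455,18.769) [heading=345, draw]
  RT 30: heading 345 -> 315
  -- iteration 7/12 --
  FD 8: (8.455,18.769) -> (14.112,13.112) [heading=315, draw]
  RT 30: heading 315 -> 285
  -- iteration 8/12 --
  FD 8: (14.112,13.112) -> (16.182,5.384) [heading=285, draw]
  RT 30: heading 285 -> 255
  -- iteration 9/12 --
  FD 8: (16.182,5.384) -> (14.112,-2.343) [heading=255, draw]
  RT 30: heading 255 -> 225
  -- iteration 10/12 --
  FD 8: (14.112,-2.343) -> (8.455,-8) [heading=225, draw]
  RT 30: heading 225 -> 195
  -- iteration 11/12 --
  FD 8: (8.455,-8) -> (0.727,-10.071) [heading=195, draw]
  RT 30: heading 195 -> 165
  -- iteration 12/12 --
  FD 8: (0.727,-10.071) -> (-7,-8) [heading=165, draw]
  RT 30: heading 165 -> 135
]
Final: pos=(-7,-8), heading=135, 12 segment(s) drawn

Start position: (-7, -8)
Final position: (-7, -8)
Distance = 0; < 1e-6 -> CLOSED

Answer: yes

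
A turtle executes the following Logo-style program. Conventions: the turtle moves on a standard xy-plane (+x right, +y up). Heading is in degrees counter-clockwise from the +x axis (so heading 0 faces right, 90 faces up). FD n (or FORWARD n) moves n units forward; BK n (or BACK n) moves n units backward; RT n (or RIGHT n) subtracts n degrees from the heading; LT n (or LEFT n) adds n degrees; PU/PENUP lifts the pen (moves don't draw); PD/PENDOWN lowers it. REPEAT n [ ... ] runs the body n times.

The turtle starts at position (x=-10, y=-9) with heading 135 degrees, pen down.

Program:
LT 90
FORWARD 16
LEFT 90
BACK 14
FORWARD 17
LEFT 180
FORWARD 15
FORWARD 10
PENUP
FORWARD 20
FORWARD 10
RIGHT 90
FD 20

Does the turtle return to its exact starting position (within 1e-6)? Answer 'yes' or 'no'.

Executing turtle program step by step:
Start: pos=(-10,-9), heading=135, pen down
LT 90: heading 135 -> 225
FD 16: (-10,-9) -> (-21.314,-20.314) [heading=225, draw]
LT 90: heading 225 -> 315
BK 14: (-21.314,-20.314) -> (-31.213,-10.414) [heading=315, draw]
FD 17: (-31.213,-10.414) -> (-19.192,-22.435) [heading=315, draw]
LT 180: heading 315 -> 135
FD 15: (-19.192,-22.435) -> (-29.799,-11.828) [heading=135, draw]
FD 10: (-29.799,-11.828) -> (-36.87,-4.757) [heading=135, draw]
PU: pen up
FD 20: (-36.87,-4.757) -> (-51.012,9.385) [heading=135, move]
FD 10: (-51.012,9.385) -> (-58.083,16.456) [heading=135, move]
RT 90: heading 135 -> 45
FD 20: (-58.083,16.456) -> (-43.941,30.598) [heading=45, move]
Final: pos=(-43.941,30.598), heading=45, 5 segment(s) drawn

Start position: (-10, -9)
Final position: (-43.941, 30.598)
Distance = 52.154; >= 1e-6 -> NOT closed

Answer: no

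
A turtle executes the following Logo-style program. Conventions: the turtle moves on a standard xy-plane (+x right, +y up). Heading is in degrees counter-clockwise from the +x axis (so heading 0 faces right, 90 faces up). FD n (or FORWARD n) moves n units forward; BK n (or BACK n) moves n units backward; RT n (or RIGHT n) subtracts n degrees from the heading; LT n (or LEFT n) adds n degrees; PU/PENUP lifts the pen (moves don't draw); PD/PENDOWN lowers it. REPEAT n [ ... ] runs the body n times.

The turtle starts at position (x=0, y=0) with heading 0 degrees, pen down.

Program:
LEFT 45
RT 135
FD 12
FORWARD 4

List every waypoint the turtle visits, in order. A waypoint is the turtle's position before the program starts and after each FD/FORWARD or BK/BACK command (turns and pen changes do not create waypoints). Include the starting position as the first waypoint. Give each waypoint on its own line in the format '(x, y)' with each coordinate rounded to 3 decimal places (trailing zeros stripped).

Answer: (0, 0)
(0, -12)
(0, -16)

Derivation:
Executing turtle program step by step:
Start: pos=(0,0), heading=0, pen down
LT 45: heading 0 -> 45
RT 135: heading 45 -> 270
FD 12: (0,0) -> (0,-12) [heading=270, draw]
FD 4: (0,-12) -> (0,-16) [heading=270, draw]
Final: pos=(0,-16), heading=270, 2 segment(s) drawn
Waypoints (3 total):
(0, 0)
(0, -12)
(0, -16)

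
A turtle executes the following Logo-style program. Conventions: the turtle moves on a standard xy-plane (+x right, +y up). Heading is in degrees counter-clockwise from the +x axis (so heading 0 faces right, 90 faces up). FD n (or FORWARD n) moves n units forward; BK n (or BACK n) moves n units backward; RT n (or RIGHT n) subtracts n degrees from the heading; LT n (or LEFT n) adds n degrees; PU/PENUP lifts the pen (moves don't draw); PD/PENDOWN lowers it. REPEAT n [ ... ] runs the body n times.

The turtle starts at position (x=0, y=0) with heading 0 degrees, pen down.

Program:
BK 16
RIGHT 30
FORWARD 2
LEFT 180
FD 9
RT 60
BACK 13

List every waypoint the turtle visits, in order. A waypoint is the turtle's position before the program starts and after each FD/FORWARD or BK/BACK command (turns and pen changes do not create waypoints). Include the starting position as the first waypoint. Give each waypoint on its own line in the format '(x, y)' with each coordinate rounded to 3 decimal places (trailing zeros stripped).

Answer: (0, 0)
(-16, 0)
(-14.268, -1)
(-22.062, 3.5)
(-22.062, -9.5)

Derivation:
Executing turtle program step by step:
Start: pos=(0,0), heading=0, pen down
BK 16: (0,0) -> (-16,0) [heading=0, draw]
RT 30: heading 0 -> 330
FD 2: (-16,0) -> (-14.268,-1) [heading=330, draw]
LT 180: heading 330 -> 150
FD 9: (-14.268,-1) -> (-22.062,3.5) [heading=150, draw]
RT 60: heading 150 -> 90
BK 13: (-22.062,3.5) -> (-22.062,-9.5) [heading=90, draw]
Final: pos=(-22.062,-9.5), heading=90, 4 segment(s) drawn
Waypoints (5 total):
(0, 0)
(-16, 0)
(-14.268, -1)
(-22.062, 3.5)
(-22.062, -9.5)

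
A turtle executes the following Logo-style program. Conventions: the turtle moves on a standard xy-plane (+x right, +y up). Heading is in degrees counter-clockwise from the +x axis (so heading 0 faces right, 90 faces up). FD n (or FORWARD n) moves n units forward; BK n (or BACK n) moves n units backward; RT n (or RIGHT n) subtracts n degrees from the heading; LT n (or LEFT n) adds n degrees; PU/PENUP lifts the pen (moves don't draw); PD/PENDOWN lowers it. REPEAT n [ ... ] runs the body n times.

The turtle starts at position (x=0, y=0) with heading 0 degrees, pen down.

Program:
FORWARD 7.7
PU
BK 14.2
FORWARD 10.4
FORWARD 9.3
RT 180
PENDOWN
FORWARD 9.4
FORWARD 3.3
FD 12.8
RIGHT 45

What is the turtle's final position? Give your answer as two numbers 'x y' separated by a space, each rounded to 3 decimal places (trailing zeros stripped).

Executing turtle program step by step:
Start: pos=(0,0), heading=0, pen down
FD 7.7: (0,0) -> (7.7,0) [heading=0, draw]
PU: pen up
BK 14.2: (7.7,0) -> (-6.5,0) [heading=0, move]
FD 10.4: (-6.5,0) -> (3.9,0) [heading=0, move]
FD 9.3: (3.9,0) -> (13.2,0) [heading=0, move]
RT 180: heading 0 -> 180
PD: pen down
FD 9.4: (13.2,0) -> (3.8,0) [heading=180, draw]
FD 3.3: (3.8,0) -> (0.5,0) [heading=180, draw]
FD 12.8: (0.5,0) -> (-12.3,0) [heading=180, draw]
RT 45: heading 180 -> 135
Final: pos=(-12.3,0), heading=135, 4 segment(s) drawn

Answer: -12.3 0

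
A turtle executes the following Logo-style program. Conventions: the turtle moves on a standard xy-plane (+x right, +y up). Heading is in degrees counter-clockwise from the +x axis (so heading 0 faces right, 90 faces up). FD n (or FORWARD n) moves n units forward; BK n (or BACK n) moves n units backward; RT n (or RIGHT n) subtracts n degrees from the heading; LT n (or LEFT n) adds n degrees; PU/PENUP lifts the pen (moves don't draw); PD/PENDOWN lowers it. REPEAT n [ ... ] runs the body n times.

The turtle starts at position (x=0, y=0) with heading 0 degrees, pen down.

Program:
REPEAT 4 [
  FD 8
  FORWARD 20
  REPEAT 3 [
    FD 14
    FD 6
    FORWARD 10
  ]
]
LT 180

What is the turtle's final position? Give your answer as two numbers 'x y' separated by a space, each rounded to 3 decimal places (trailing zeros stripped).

Executing turtle program step by step:
Start: pos=(0,0), heading=0, pen down
REPEAT 4 [
  -- iteration 1/4 --
  FD 8: (0,0) -> (8,0) [heading=0, draw]
  FD 20: (8,0) -> (28,0) [heading=0, draw]
  REPEAT 3 [
    -- iteration 1/3 --
    FD 14: (28,0) -> (42,0) [heading=0, draw]
    FD 6: (42,0) -> (48,0) [heading=0, draw]
    FD 10: (48,0) -> (58,0) [heading=0, draw]
    -- iteration 2/3 --
    FD 14: (58,0) -> (72,0) [heading=0, draw]
    FD 6: (72,0) -> (78,0) [heading=0, draw]
    FD 10: (78,0) -> (88,0) [heading=0, draw]
    -- iteration 3/3 --
    FD 14: (88,0) -> (102,0) [heading=0, draw]
    FD 6: (102,0) -> (108,0) [heading=0, draw]
    FD 10: (108,0) -> (118,0) [heading=0, draw]
  ]
  -- iteration 2/4 --
  FD 8: (118,0) -> (126,0) [heading=0, draw]
  FD 20: (126,0) -> (146,0) [heading=0, draw]
  REPEAT 3 [
    -- iteration 1/3 --
    FD 14: (146,0) -> (160,0) [heading=0, draw]
    FD 6: (160,0) -> (166,0) [heading=0, draw]
    FD 10: (166,0) -> (176,0) [heading=0, draw]
    -- iteration 2/3 --
    FD 14: (176,0) -> (190,0) [heading=0, draw]
    FD 6: (190,0) -> (196,0) [heading=0, draw]
    FD 10: (196,0) -> (206,0) [heading=0, draw]
    -- iteration 3/3 --
    FD 14: (206,0) -> (220,0) [heading=0, draw]
    FD 6: (220,0) -> (226,0) [heading=0, draw]
    FD 10: (226,0) -> (236,0) [heading=0, draw]
  ]
  -- iteration 3/4 --
  FD 8: (236,0) -> (244,0) [heading=0, draw]
  FD 20: (244,0) -> (264,0) [heading=0, draw]
  REPEAT 3 [
    -- iteration 1/3 --
    FD 14: (264,0) -> (278,0) [heading=0, draw]
    FD 6: (278,0) -> (284,0) [heading=0, draw]
    FD 10: (284,0) -> (294,0) [heading=0, draw]
    -- iteration 2/3 --
    FD 14: (294,0) -> (308,0) [heading=0, draw]
    FD 6: (308,0) -> (314,0) [heading=0, draw]
    FD 10: (314,0) -> (324,0) [heading=0, draw]
    -- iteration 3/3 --
    FD 14: (324,0) -> (338,0) [heading=0, draw]
    FD 6: (338,0) -> (344,0) [heading=0, draw]
    FD 10: (344,0) -> (354,0) [heading=0, draw]
  ]
  -- iteration 4/4 --
  FD 8: (354,0) -> (362,0) [heading=0, draw]
  FD 20: (362,0) -> (382,0) [heading=0, draw]
  REPEAT 3 [
    -- iteration 1/3 --
    FD 14: (382,0) -> (396,0) [heading=0, draw]
    FD 6: (396,0) -> (402,0) [heading=0, draw]
    FD 10: (402,0) -> (412,0) [heading=0, draw]
    -- iteration 2/3 --
    FD 14: (412,0) -> (426,0) [heading=0, draw]
    FD 6: (426,0) -> (432,0) [heading=0, draw]
    FD 10: (432,0) -> (442,0) [heading=0, draw]
    -- iteration 3/3 --
    FD 14: (442,0) -> (456,0) [heading=0, draw]
    FD 6: (456,0) -> (462,0) [heading=0, draw]
    FD 10: (462,0) -> (472,0) [heading=0, draw]
  ]
]
LT 180: heading 0 -> 180
Final: pos=(472,0), heading=180, 44 segment(s) drawn

Answer: 472 0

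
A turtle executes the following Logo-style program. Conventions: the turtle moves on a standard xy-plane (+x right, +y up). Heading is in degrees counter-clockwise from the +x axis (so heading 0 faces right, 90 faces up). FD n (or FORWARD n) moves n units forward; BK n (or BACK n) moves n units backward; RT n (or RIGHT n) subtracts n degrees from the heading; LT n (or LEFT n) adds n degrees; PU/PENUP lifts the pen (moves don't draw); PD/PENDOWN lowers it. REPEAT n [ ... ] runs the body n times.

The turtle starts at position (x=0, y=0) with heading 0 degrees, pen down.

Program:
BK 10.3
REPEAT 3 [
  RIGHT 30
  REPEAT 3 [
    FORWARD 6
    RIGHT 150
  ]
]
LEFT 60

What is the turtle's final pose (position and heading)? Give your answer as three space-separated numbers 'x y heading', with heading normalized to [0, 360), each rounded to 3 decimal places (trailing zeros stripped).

Answer: -10.3 0 60

Derivation:
Executing turtle program step by step:
Start: pos=(0,0), heading=0, pen down
BK 10.3: (0,0) -> (-10.3,0) [heading=0, draw]
REPEAT 3 [
  -- iteration 1/3 --
  RT 30: heading 0 -> 330
  REPEAT 3 [
    -- iteration 1/3 --
    FD 6: (-10.3,0) -> (-5.104,-3) [heading=330, draw]
    RT 150: heading 330 -> 180
    -- iteration 2/3 --
    FD 6: (-5.104,-3) -> (-11.104,-3) [heading=180, draw]
    RT 150: heading 180 -> 30
    -- iteration 3/3 --
    FD 6: (-11.104,-3) -> (-5.908,0) [heading=30, draw]
    RT 150: heading 30 -> 240
  ]
  -- iteration 2/3 --
  RT 30: heading 240 -> 210
  REPEAT 3 [
    -- iteration 1/3 --
    FD 6: (-5.908,0) -> (-11.104,-3) [heading=210, draw]
    RT 150: heading 210 -> 60
    -- iteration 2/3 --
    FD 6: (-11.104,-3) -> (-8.104,2.196) [heading=60, draw]
    RT 150: heading 60 -> 270
    -- iteration 3/3 --
    FD 6: (-8.104,2.196) -> (-8.104,-3.804) [heading=270, draw]
    RT 150: heading 270 -> 120
  ]
  -- iteration 3/3 --
  RT 30: heading 120 -> 90
  REPEAT 3 [
    -- iteration 1/3 --
    FD 6: (-8.104,-3.804) -> (-8.104,2.196) [heading=90, draw]
    RT 150: heading 90 -> 300
    -- iteration 2/3 --
    FD 6: (-8.104,2.196) -> (-5.104,-3) [heading=300, draw]
    RT 150: heading 300 -> 150
    -- iteration 3/3 --
    FD 6: (-5.104,-3) -> (-10.3,0) [heading=150, draw]
    RT 150: heading 150 -> 0
  ]
]
LT 60: heading 0 -> 60
Final: pos=(-10.3,0), heading=60, 10 segment(s) drawn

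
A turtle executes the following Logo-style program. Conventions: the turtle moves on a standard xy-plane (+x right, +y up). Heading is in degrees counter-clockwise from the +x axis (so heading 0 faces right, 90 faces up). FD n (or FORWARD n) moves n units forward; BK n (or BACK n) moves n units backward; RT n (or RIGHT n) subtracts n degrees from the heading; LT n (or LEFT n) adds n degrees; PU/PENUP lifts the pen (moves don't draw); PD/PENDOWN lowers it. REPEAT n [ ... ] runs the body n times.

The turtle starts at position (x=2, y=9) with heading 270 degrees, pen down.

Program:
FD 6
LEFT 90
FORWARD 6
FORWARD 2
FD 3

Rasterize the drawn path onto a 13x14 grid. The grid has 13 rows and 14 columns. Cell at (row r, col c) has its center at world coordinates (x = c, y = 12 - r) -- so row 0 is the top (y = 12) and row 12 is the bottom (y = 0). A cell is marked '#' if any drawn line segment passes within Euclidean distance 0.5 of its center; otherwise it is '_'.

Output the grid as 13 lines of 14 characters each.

Segment 0: (2,9) -> (2,3)
Segment 1: (2,3) -> (8,3)
Segment 2: (8,3) -> (10,3)
Segment 3: (10,3) -> (13,3)

Answer: ______________
______________
______________
__#___________
__#___________
__#___________
__#___________
__#___________
__#___________
__############
______________
______________
______________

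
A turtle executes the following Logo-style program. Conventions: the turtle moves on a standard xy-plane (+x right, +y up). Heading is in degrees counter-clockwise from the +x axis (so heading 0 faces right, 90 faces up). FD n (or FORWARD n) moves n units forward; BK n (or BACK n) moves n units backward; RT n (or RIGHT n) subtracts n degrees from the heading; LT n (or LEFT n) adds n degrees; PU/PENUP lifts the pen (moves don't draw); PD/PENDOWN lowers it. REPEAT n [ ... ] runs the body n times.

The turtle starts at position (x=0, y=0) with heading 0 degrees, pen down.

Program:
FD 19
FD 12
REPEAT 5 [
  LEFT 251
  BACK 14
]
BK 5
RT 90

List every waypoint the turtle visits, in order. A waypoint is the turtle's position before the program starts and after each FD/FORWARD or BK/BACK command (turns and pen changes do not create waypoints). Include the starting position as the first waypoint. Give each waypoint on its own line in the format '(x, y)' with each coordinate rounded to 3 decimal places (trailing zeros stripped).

Answer: (0, 0)
(19, 0)
(31, 0)
(35.558, 13.237)
(46.59, 4.618)
(34.849, -3.007)
(31.462, 10.577)
(45.409, 9.357)
(50.39, 8.921)

Derivation:
Executing turtle program step by step:
Start: pos=(0,0), heading=0, pen down
FD 19: (0,0) -> (19,0) [heading=0, draw]
FD 12: (19,0) -> (31,0) [heading=0, draw]
REPEAT 5 [
  -- iteration 1/5 --
  LT 251: heading 0 -> 251
  BK 14: (31,0) -> (35.558,13.237) [heading=251, draw]
  -- iteration 2/5 --
  LT 251: heading 251 -> 142
  BK 14: (35.558,13.237) -> (46.59,4.618) [heading=142, draw]
  -- iteration 3/5 --
  LT 251: heading 142 -> 33
  BK 14: (46.59,4.618) -> (34.849,-3.007) [heading=33, draw]
  -- iteration 4/5 --
  LT 251: heading 33 -> 284
  BK 14: (34.849,-3.007) -> (31.462,10.577) [heading=284, draw]
  -- iteration 5/5 --
  LT 251: heading 284 -> 175
  BK 14: (31.462,10.577) -> (45.409,9.357) [heading=175, draw]
]
BK 5: (45.409,9.357) -> (50.39,8.921) [heading=175, draw]
RT 90: heading 175 -> 85
Final: pos=(50.39,8.921), heading=85, 8 segment(s) drawn
Waypoints (9 total):
(0, 0)
(19, 0)
(31, 0)
(35.558, 13.237)
(46.59, 4.618)
(34.849, -3.007)
(31.462, 10.577)
(45.409, 9.357)
(50.39, 8.921)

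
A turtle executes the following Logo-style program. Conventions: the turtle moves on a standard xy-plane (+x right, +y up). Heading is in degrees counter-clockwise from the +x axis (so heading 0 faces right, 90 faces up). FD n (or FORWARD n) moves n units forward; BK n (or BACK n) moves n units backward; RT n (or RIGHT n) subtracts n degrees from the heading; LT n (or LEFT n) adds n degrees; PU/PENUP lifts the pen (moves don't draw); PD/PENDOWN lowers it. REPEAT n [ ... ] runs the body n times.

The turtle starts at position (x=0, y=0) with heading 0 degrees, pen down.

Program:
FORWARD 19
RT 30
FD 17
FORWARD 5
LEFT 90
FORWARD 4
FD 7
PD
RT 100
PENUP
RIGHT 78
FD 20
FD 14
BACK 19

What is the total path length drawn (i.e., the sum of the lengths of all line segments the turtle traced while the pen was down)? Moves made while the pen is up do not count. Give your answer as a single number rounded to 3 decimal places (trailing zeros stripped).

Executing turtle program step by step:
Start: pos=(0,0), heading=0, pen down
FD 19: (0,0) -> (19,0) [heading=0, draw]
RT 30: heading 0 -> 330
FD 17: (19,0) -> (33.722,-8.5) [heading=330, draw]
FD 5: (33.722,-8.5) -> (38.053,-11) [heading=330, draw]
LT 90: heading 330 -> 60
FD 4: (38.053,-11) -> (40.053,-7.536) [heading=60, draw]
FD 7: (40.053,-7.536) -> (43.553,-1.474) [heading=60, draw]
PD: pen down
RT 100: heading 60 -> 320
PU: pen up
RT 78: heading 320 -> 242
FD 20: (43.553,-1.474) -> (34.163,-19.133) [heading=242, move]
FD 14: (34.163,-19.133) -> (27.591,-31.494) [heading=242, move]
BK 19: (27.591,-31.494) -> (36.51,-14.718) [heading=242, move]
Final: pos=(36.51,-14.718), heading=242, 5 segment(s) drawn

Segment lengths:
  seg 1: (0,0) -> (19,0), length = 19
  seg 2: (19,0) -> (33.722,-8.5), length = 17
  seg 3: (33.722,-8.5) -> (38.053,-11), length = 5
  seg 4: (38.053,-11) -> (40.053,-7.536), length = 4
  seg 5: (40.053,-7.536) -> (43.553,-1.474), length = 7
Total = 52

Answer: 52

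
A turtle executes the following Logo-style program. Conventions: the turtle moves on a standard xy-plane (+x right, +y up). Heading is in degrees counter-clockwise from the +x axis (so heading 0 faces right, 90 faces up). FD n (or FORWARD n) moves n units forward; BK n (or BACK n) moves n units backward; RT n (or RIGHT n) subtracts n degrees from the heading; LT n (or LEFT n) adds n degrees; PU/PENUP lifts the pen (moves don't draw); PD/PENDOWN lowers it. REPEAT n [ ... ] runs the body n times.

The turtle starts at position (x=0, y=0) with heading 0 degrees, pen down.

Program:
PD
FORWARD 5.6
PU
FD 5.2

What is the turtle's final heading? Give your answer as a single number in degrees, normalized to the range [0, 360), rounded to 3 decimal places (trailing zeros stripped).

Answer: 0

Derivation:
Executing turtle program step by step:
Start: pos=(0,0), heading=0, pen down
PD: pen down
FD 5.6: (0,0) -> (5.6,0) [heading=0, draw]
PU: pen up
FD 5.2: (5.6,0) -> (10.8,0) [heading=0, move]
Final: pos=(10.8,0), heading=0, 1 segment(s) drawn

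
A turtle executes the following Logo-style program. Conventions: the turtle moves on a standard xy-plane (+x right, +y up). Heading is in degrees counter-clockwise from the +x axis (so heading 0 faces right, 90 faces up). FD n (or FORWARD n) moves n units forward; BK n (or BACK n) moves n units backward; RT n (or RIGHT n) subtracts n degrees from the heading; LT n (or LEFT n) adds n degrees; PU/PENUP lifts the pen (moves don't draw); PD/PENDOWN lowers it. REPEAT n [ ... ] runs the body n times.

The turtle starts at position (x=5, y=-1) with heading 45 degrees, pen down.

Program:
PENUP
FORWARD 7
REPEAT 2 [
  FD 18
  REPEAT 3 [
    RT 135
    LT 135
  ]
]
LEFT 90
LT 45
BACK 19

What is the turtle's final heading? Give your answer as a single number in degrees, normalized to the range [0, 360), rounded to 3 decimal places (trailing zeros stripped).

Answer: 180

Derivation:
Executing turtle program step by step:
Start: pos=(5,-1), heading=45, pen down
PU: pen up
FD 7: (5,-1) -> (9.95,3.95) [heading=45, move]
REPEAT 2 [
  -- iteration 1/2 --
  FD 18: (9.95,3.95) -> (22.678,16.678) [heading=45, move]
  REPEAT 3 [
    -- iteration 1/3 --
    RT 135: heading 45 -> 270
    LT 135: heading 270 -> 45
    -- iteration 2/3 --
    RT 135: heading 45 -> 270
    LT 135: heading 270 -> 45
    -- iteration 3/3 --
    RT 135: heading 45 -> 270
    LT 135: heading 270 -> 45
  ]
  -- iteration 2/2 --
  FD 18: (22.678,16.678) -> (35.406,29.406) [heading=45, move]
  REPEAT 3 [
    -- iteration 1/3 --
    RT 135: heading 45 -> 270
    LT 135: heading 270 -> 45
    -- iteration 2/3 --
    RT 135: heading 45 -> 270
    LT 135: heading 270 -> 45
    -- iteration 3/3 --
    RT 135: heading 45 -> 270
    LT 135: heading 270 -> 45
  ]
]
LT 90: heading 45 -> 135
LT 45: heading 135 -> 180
BK 19: (35.406,29.406) -> (54.406,29.406) [heading=180, move]
Final: pos=(54.406,29.406), heading=180, 0 segment(s) drawn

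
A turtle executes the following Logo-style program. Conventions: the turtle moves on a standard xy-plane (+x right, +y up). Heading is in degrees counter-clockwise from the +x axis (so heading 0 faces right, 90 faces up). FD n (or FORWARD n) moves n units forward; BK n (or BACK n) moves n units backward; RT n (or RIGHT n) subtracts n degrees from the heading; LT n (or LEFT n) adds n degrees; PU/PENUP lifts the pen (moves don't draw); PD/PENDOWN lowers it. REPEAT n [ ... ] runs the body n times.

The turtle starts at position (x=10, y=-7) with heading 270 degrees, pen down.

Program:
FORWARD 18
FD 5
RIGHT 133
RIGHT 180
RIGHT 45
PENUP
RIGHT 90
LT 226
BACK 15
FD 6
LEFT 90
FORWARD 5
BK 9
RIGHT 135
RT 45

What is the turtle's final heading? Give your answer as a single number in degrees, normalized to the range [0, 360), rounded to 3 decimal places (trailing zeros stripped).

Executing turtle program step by step:
Start: pos=(10,-7), heading=270, pen down
FD 18: (10,-7) -> (10,-25) [heading=270, draw]
FD 5: (10,-25) -> (10,-30) [heading=270, draw]
RT 133: heading 270 -> 137
RT 180: heading 137 -> 317
RT 45: heading 317 -> 272
PU: pen up
RT 90: heading 272 -> 182
LT 226: heading 182 -> 48
BK 15: (10,-30) -> (-0.037,-41.147) [heading=48, move]
FD 6: (-0.037,-41.147) -> (3.978,-36.688) [heading=48, move]
LT 90: heading 48 -> 138
FD 5: (3.978,-36.688) -> (0.262,-33.343) [heading=138, move]
BK 9: (0.262,-33.343) -> (6.95,-39.365) [heading=138, move]
RT 135: heading 138 -> 3
RT 45: heading 3 -> 318
Final: pos=(6.95,-39.365), heading=318, 2 segment(s) drawn

Answer: 318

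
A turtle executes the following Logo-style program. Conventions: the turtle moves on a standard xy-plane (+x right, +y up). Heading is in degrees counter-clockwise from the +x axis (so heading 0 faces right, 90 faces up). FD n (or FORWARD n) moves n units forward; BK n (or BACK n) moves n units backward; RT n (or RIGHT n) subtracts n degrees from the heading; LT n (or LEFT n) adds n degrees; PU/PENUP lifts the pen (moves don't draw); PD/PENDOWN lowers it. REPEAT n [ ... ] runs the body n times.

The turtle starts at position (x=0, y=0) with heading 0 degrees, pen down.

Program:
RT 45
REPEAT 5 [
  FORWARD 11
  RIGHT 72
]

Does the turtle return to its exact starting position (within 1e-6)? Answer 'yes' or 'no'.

Executing turtle program step by step:
Start: pos=(0,0), heading=0, pen down
RT 45: heading 0 -> 315
REPEAT 5 [
  -- iteration 1/5 --
  FD 11: (0,0) -> (7.778,-7.778) [heading=315, draw]
  RT 72: heading 315 -> 243
  -- iteration 2/5 --
  FD 11: (7.778,-7.778) -> (2.784,-17.579) [heading=243, draw]
  RT 72: heading 243 -> 171
  -- iteration 3/5 --
  FD 11: (2.784,-17.579) -> (-8.08,-15.858) [heading=171, draw]
  RT 72: heading 171 -> 99
  -- iteration 4/5 --
  FD 11: (-8.08,-15.858) -> (-9.801,-4.994) [heading=99, draw]
  RT 72: heading 99 -> 27
  -- iteration 5/5 --
  FD 11: (-9.801,-4.994) -> (0,0) [heading=27, draw]
  RT 72: heading 27 -> 315
]
Final: pos=(0,0), heading=315, 5 segment(s) drawn

Start position: (0, 0)
Final position: (0, 0)
Distance = 0; < 1e-6 -> CLOSED

Answer: yes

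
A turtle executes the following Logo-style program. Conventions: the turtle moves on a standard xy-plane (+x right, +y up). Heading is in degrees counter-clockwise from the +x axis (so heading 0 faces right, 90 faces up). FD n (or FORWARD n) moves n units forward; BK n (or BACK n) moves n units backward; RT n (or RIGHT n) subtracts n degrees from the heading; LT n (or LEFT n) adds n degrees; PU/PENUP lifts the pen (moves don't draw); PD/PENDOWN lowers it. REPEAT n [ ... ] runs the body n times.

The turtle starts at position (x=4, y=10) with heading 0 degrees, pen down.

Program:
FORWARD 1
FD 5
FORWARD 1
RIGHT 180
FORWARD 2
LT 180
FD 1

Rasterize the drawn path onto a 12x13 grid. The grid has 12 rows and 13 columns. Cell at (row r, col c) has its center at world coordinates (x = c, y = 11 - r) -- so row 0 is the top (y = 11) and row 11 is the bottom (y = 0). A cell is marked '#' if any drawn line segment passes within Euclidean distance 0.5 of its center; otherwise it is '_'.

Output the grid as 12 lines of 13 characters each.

Segment 0: (4,10) -> (5,10)
Segment 1: (5,10) -> (10,10)
Segment 2: (10,10) -> (11,10)
Segment 3: (11,10) -> (9,10)
Segment 4: (9,10) -> (10,10)

Answer: _____________
____########_
_____________
_____________
_____________
_____________
_____________
_____________
_____________
_____________
_____________
_____________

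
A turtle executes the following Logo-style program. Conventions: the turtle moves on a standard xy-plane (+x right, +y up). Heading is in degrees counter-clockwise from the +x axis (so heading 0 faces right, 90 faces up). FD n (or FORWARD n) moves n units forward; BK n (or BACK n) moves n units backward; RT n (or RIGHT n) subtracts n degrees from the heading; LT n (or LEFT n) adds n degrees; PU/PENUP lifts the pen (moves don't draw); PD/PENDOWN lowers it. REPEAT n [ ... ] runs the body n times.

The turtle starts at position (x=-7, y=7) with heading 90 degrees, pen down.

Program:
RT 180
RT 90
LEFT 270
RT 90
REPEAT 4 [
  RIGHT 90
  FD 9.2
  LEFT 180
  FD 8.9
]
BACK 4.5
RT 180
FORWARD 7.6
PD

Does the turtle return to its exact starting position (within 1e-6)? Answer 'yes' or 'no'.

Executing turtle program step by step:
Start: pos=(-7,7), heading=90, pen down
RT 180: heading 90 -> 270
RT 90: heading 270 -> 180
LT 270: heading 180 -> 90
RT 90: heading 90 -> 0
REPEAT 4 [
  -- iteration 1/4 --
  RT 90: heading 0 -> 270
  FD 9.2: (-7,7) -> (-7,-2.2) [heading=270, draw]
  LT 180: heading 270 -> 90
  FD 8.9: (-7,-2.2) -> (-7,6.7) [heading=90, draw]
  -- iteration 2/4 --
  RT 90: heading 90 -> 0
  FD 9.2: (-7,6.7) -> (2.2,6.7) [heading=0, draw]
  LT 180: heading 0 -> 180
  FD 8.9: (2.2,6.7) -> (-6.7,6.7) [heading=180, draw]
  -- iteration 3/4 --
  RT 90: heading 180 -> 90
  FD 9.2: (-6.7,6.7) -> (-6.7,15.9) [heading=90, draw]
  LT 180: heading 90 -> 270
  FD 8.9: (-6.7,15.9) -> (-6.7,7) [heading=270, draw]
  -- iteration 4/4 --
  RT 90: heading 270 -> 180
  FD 9.2: (-6.7,7) -> (-15.9,7) [heading=180, draw]
  LT 180: heading 180 -> 0
  FD 8.9: (-15.9,7) -> (-7,7) [heading=0, draw]
]
BK 4.5: (-7,7) -> (-11.5,7) [heading=0, draw]
RT 180: heading 0 -> 180
FD 7.6: (-11.5,7) -> (-19.1,7) [heading=180, draw]
PD: pen down
Final: pos=(-19.1,7), heading=180, 10 segment(s) drawn

Start position: (-7, 7)
Final position: (-19.1, 7)
Distance = 12.1; >= 1e-6 -> NOT closed

Answer: no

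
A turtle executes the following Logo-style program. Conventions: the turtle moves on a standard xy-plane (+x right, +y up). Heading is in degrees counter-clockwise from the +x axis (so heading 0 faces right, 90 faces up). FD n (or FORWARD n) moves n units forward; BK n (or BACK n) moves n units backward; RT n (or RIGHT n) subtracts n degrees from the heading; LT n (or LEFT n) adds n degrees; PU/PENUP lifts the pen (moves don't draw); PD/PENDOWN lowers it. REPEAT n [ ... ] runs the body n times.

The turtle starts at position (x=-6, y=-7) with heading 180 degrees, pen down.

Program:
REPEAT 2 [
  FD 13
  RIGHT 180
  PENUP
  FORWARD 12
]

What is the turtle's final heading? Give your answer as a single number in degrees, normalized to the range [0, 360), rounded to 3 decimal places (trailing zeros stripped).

Executing turtle program step by step:
Start: pos=(-6,-7), heading=180, pen down
REPEAT 2 [
  -- iteration 1/2 --
  FD 13: (-6,-7) -> (-19,-7) [heading=180, draw]
  RT 180: heading 180 -> 0
  PU: pen up
  FD 12: (-19,-7) -> (-7,-7) [heading=0, move]
  -- iteration 2/2 --
  FD 13: (-7,-7) -> (6,-7) [heading=0, move]
  RT 180: heading 0 -> 180
  PU: pen up
  FD 12: (6,-7) -> (-6,-7) [heading=180, move]
]
Final: pos=(-6,-7), heading=180, 1 segment(s) drawn

Answer: 180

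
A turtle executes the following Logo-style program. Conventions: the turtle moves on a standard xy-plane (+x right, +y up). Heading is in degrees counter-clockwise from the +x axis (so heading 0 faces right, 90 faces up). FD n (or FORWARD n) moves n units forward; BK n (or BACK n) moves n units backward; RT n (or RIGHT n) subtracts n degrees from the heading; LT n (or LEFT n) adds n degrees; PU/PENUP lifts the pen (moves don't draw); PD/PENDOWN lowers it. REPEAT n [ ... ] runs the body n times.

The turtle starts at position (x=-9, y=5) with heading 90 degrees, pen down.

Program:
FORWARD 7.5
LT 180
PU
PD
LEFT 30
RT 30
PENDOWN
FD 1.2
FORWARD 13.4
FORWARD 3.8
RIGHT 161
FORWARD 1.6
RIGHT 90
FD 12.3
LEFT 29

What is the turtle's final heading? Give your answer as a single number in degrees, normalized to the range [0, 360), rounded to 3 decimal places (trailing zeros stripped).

Executing turtle program step by step:
Start: pos=(-9,5), heading=90, pen down
FD 7.5: (-9,5) -> (-9,12.5) [heading=90, draw]
LT 180: heading 90 -> 270
PU: pen up
PD: pen down
LT 30: heading 270 -> 300
RT 30: heading 300 -> 270
PD: pen down
FD 1.2: (-9,12.5) -> (-9,11.3) [heading=270, draw]
FD 13.4: (-9,11.3) -> (-9,-2.1) [heading=270, draw]
FD 3.8: (-9,-2.1) -> (-9,-5.9) [heading=270, draw]
RT 161: heading 270 -> 109
FD 1.6: (-9,-5.9) -> (-9.521,-4.387) [heading=109, draw]
RT 90: heading 109 -> 19
FD 12.3: (-9.521,-4.387) -> (2.109,-0.383) [heading=19, draw]
LT 29: heading 19 -> 48
Final: pos=(2.109,-0.383), heading=48, 6 segment(s) drawn

Answer: 48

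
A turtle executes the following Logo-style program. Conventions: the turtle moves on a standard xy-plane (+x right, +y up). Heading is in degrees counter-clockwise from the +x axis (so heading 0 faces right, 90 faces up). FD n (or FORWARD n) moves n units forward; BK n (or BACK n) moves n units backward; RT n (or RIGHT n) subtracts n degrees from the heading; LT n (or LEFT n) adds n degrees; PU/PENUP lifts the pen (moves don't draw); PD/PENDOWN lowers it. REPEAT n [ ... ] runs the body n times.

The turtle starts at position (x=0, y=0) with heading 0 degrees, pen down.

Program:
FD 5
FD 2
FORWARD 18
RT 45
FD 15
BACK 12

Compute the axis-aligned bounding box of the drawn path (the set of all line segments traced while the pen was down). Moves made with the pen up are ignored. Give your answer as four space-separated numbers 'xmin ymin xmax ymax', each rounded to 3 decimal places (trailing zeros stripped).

Executing turtle program step by step:
Start: pos=(0,0), heading=0, pen down
FD 5: (0,0) -> (5,0) [heading=0, draw]
FD 2: (5,0) -> (7,0) [heading=0, draw]
FD 18: (7,0) -> (25,0) [heading=0, draw]
RT 45: heading 0 -> 315
FD 15: (25,0) -> (35.607,-10.607) [heading=315, draw]
BK 12: (35.607,-10.607) -> (27.121,-2.121) [heading=315, draw]
Final: pos=(27.121,-2.121), heading=315, 5 segment(s) drawn

Segment endpoints: x in {0, 5, 7, 25, 27.121, 35.607}, y in {-10.607, -2.121, 0}
xmin=0, ymin=-10.607, xmax=35.607, ymax=0

Answer: 0 -10.607 35.607 0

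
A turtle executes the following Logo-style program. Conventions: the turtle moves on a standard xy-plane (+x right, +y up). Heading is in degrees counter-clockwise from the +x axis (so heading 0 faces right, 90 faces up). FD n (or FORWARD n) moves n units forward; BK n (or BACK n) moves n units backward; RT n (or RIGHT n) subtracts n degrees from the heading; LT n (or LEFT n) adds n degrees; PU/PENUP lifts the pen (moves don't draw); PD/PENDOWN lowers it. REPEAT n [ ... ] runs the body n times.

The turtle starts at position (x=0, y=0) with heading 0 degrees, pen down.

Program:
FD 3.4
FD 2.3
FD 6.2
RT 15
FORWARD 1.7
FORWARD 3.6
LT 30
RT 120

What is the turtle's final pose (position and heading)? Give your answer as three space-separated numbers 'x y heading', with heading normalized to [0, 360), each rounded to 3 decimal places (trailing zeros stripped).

Answer: 17.019 -1.372 255

Derivation:
Executing turtle program step by step:
Start: pos=(0,0), heading=0, pen down
FD 3.4: (0,0) -> (3.4,0) [heading=0, draw]
FD 2.3: (3.4,0) -> (5.7,0) [heading=0, draw]
FD 6.2: (5.7,0) -> (11.9,0) [heading=0, draw]
RT 15: heading 0 -> 345
FD 1.7: (11.9,0) -> (13.542,-0.44) [heading=345, draw]
FD 3.6: (13.542,-0.44) -> (17.019,-1.372) [heading=345, draw]
LT 30: heading 345 -> 15
RT 120: heading 15 -> 255
Final: pos=(17.019,-1.372), heading=255, 5 segment(s) drawn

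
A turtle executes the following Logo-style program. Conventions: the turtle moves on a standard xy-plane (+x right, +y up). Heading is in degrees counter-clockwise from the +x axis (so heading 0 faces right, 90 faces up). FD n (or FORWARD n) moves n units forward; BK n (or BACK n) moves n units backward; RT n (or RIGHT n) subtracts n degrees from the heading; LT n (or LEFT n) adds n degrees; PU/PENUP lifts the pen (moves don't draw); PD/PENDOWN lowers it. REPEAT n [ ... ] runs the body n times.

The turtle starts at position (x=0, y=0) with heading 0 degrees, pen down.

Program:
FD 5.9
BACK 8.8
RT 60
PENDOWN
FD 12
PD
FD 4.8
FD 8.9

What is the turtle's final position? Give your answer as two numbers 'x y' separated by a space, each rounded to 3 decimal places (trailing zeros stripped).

Executing turtle program step by step:
Start: pos=(0,0), heading=0, pen down
FD 5.9: (0,0) -> (5.9,0) [heading=0, draw]
BK 8.8: (5.9,0) -> (-2.9,0) [heading=0, draw]
RT 60: heading 0 -> 300
PD: pen down
FD 12: (-2.9,0) -> (3.1,-10.392) [heading=300, draw]
PD: pen down
FD 4.8: (3.1,-10.392) -> (5.5,-14.549) [heading=300, draw]
FD 8.9: (5.5,-14.549) -> (9.95,-22.257) [heading=300, draw]
Final: pos=(9.95,-22.257), heading=300, 5 segment(s) drawn

Answer: 9.95 -22.257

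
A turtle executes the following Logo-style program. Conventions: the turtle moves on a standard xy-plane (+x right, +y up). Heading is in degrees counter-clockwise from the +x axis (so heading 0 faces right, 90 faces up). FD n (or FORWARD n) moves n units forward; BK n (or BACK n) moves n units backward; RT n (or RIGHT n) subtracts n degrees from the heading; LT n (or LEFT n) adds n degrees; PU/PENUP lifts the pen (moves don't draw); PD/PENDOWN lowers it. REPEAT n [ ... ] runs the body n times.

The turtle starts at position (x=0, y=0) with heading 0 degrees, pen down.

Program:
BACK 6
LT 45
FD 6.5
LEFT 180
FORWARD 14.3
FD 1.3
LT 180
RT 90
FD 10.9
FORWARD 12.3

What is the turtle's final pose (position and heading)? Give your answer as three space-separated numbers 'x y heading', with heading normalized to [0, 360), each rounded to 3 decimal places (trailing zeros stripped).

Executing turtle program step by step:
Start: pos=(0,0), heading=0, pen down
BK 6: (0,0) -> (-6,0) [heading=0, draw]
LT 45: heading 0 -> 45
FD 6.5: (-6,0) -> (-1.404,4.596) [heading=45, draw]
LT 180: heading 45 -> 225
FD 14.3: (-1.404,4.596) -> (-11.515,-5.515) [heading=225, draw]
FD 1.3: (-11.515,-5.515) -> (-12.435,-6.435) [heading=225, draw]
LT 180: heading 225 -> 45
RT 90: heading 45 -> 315
FD 10.9: (-12.435,-6.435) -> (-4.727,-14.142) [heading=315, draw]
FD 12.3: (-4.727,-14.142) -> (3.97,-22.84) [heading=315, draw]
Final: pos=(3.97,-22.84), heading=315, 6 segment(s) drawn

Answer: 3.97 -22.84 315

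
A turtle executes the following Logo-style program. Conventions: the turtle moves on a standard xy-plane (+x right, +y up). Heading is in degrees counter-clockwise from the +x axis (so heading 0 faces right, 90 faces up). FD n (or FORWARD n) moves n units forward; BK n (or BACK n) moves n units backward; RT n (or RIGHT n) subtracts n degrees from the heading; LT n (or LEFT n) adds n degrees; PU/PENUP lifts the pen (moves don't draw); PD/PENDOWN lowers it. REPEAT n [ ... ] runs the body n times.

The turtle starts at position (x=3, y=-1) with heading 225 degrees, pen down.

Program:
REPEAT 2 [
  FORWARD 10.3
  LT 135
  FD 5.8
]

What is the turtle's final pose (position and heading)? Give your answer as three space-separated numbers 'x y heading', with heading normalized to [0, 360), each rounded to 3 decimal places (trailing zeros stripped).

Executing turtle program step by step:
Start: pos=(3,-1), heading=225, pen down
REPEAT 2 [
  -- iteration 1/2 --
  FD 10.3: (3,-1) -> (-4.283,-8.283) [heading=225, draw]
  LT 135: heading 225 -> 0
  FD 5.8: (-4.283,-8.283) -> (1.517,-8.283) [heading=0, draw]
  -- iteration 2/2 --
  FD 10.3: (1.517,-8.283) -> (11.817,-8.283) [heading=0, draw]
  LT 135: heading 0 -> 135
  FD 5.8: (11.817,-8.283) -> (7.716,-4.182) [heading=135, draw]
]
Final: pos=(7.716,-4.182), heading=135, 4 segment(s) drawn

Answer: 7.716 -4.182 135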